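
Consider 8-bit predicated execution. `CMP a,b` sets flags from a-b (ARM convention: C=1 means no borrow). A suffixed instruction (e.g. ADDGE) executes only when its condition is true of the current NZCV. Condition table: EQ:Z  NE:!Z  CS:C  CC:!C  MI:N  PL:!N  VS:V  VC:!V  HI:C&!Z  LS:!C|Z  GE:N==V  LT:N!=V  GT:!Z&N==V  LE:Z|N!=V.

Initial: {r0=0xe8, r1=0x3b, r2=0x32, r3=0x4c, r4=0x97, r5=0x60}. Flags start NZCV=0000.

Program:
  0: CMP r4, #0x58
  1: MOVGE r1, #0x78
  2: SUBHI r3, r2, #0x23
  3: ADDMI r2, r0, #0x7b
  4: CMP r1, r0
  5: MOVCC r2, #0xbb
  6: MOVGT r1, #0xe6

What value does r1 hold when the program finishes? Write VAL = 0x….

VAL = 0xe6

0: ✓ CMP  NZCV=0011
1: · MOVGE
2: ✓ SUBHI  r3←0x0f
3: · ADDMI
4: ✓ CMP  NZCV=0000
5: ✓ MOVCC  r2←0xbb
6: ✓ MOVGT  r1←0xe6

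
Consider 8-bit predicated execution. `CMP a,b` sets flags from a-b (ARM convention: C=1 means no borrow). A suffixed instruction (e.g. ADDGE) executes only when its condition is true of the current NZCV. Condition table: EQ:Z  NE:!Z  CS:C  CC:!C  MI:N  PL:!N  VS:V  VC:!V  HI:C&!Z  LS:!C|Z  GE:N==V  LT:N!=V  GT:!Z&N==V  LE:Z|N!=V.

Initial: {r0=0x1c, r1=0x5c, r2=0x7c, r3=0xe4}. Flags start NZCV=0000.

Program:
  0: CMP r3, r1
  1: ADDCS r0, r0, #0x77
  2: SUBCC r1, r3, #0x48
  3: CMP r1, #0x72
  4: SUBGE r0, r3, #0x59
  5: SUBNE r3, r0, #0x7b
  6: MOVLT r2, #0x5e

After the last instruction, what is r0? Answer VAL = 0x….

[0] flags=1010 → (cmp)
[1] flags=1010 CS?T → r0=0x93
[2] flags=1010 CC?F → skip
[3] flags=1000 → (cmp)
[4] flags=1000 GE?F → skip
[5] flags=1000 NE?T → r3=0x18
[6] flags=1000 LT?T → r2=0x5e

VAL = 0x93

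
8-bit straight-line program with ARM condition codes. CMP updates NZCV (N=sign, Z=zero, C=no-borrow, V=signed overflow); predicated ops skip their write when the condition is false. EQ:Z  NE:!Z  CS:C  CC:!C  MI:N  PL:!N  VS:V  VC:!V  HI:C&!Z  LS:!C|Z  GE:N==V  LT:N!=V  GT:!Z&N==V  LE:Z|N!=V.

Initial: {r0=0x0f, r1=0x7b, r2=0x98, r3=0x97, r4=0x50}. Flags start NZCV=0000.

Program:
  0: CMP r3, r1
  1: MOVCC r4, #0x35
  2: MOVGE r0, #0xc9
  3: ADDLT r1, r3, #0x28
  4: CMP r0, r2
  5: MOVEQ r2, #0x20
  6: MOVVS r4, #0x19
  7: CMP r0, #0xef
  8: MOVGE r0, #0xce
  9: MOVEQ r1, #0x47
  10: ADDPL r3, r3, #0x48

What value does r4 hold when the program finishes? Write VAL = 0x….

VAL = 0x50

[0] flags=0011 → (cmp)
[1] flags=0011 CC?F → skip
[2] flags=0011 GE?F → skip
[3] flags=0011 LT?T → r1=0xbf
[4] flags=0000 → (cmp)
[5] flags=0000 EQ?F → skip
[6] flags=0000 VS?F → skip
[7] flags=0000 → (cmp)
[8] flags=0000 GE?T → r0=0xce
[9] flags=0000 EQ?F → skip
[10] flags=0000 PL?T → r3=0xdf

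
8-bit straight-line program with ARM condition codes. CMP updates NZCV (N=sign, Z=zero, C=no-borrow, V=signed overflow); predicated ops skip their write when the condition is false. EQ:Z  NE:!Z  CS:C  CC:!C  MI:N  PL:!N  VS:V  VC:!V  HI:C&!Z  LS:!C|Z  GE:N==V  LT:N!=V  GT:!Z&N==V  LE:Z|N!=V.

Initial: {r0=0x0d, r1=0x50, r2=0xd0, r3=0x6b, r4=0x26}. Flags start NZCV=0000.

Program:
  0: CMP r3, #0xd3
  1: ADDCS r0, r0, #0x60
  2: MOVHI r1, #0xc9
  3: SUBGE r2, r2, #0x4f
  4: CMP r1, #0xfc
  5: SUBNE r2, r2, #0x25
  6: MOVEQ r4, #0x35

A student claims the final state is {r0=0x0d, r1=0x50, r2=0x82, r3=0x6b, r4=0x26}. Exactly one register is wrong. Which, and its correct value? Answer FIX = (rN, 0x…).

[0] flags=1001 → (cmp)
[1] flags=1001 CS?F → skip
[2] flags=1001 HI?F → skip
[3] flags=1001 GE?T → r2=0x81
[4] flags=0000 → (cmp)
[5] flags=0000 NE?T → r2=0x5c
[6] flags=0000 EQ?F → skip

FIX = (r2, 0x5c)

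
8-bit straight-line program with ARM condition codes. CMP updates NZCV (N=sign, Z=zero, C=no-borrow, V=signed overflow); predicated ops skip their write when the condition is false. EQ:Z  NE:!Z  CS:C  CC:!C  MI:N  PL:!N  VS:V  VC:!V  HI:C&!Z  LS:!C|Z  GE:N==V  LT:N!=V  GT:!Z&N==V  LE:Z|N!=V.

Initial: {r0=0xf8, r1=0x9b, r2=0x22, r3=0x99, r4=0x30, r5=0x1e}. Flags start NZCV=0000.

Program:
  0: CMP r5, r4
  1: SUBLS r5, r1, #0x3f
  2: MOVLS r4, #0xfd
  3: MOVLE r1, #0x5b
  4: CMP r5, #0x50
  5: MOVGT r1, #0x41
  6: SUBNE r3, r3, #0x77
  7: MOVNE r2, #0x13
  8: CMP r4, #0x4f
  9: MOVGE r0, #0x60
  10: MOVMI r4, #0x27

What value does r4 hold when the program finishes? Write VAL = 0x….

0: ✓ CMP  NZCV=1000
1: ✓ SUBLS  r5←0x5c
2: ✓ MOVLS  r4←0xfd
3: ✓ MOVLE  r1←0x5b
4: ✓ CMP  NZCV=0010
5: ✓ MOVGT  r1←0x41
6: ✓ SUBNE  r3←0x22
7: ✓ MOVNE  r2←0x13
8: ✓ CMP  NZCV=1010
9: · MOVGE
10: ✓ MOVMI  r4←0x27

VAL = 0x27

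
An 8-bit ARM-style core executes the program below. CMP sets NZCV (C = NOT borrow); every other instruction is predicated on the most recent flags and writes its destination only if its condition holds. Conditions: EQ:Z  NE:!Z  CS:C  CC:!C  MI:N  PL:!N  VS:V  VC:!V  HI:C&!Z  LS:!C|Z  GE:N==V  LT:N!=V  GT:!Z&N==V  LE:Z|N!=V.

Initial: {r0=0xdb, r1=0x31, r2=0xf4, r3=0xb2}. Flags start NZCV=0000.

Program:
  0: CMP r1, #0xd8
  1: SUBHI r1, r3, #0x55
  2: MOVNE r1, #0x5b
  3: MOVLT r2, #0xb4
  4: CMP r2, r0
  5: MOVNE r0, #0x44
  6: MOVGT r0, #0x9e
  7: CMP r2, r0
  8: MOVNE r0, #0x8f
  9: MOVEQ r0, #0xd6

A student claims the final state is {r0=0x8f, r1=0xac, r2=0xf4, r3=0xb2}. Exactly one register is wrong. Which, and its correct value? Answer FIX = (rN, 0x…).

[0] flags=0000 → (cmp)
[1] flags=0000 HI?F → skip
[2] flags=0000 NE?T → r1=0x5b
[3] flags=0000 LT?F → skip
[4] flags=0010 → (cmp)
[5] flags=0010 NE?T → r0=0x44
[6] flags=0010 GT?T → r0=0x9e
[7] flags=0010 → (cmp)
[8] flags=0010 NE?T → r0=0x8f
[9] flags=0010 EQ?F → skip

FIX = (r1, 0x5b)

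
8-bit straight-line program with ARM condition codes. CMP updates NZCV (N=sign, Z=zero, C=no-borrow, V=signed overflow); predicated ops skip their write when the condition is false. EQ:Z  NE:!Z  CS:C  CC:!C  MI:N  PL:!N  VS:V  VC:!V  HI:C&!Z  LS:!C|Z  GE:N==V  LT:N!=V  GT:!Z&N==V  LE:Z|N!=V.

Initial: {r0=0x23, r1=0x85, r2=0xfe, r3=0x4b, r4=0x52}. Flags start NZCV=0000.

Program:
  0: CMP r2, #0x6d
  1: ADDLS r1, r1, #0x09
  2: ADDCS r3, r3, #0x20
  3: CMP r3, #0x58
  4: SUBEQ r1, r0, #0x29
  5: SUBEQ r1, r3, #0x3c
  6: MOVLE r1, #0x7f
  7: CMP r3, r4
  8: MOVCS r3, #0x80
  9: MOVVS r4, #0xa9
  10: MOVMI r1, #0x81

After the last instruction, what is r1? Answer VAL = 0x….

0: ✓ CMP  NZCV=1010
1: · ADDLS
2: ✓ ADDCS  r3←0x6b
3: ✓ CMP  NZCV=0010
4: · SUBEQ
5: · SUBEQ
6: · MOVLE
7: ✓ CMP  NZCV=0010
8: ✓ MOVCS  r3←0x80
9: · MOVVS
10: · MOVMI

VAL = 0x85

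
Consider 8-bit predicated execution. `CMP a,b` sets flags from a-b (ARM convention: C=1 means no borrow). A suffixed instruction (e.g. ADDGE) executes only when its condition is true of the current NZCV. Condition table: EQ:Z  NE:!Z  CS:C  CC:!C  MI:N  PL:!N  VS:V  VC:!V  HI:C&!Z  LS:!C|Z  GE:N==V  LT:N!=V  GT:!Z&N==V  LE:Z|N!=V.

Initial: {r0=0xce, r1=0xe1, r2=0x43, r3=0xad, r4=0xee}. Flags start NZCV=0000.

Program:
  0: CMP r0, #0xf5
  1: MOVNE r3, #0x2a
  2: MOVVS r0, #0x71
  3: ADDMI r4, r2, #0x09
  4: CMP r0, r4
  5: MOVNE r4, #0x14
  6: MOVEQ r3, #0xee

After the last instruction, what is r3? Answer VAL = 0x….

[0] flags=1000 → (cmp)
[1] flags=1000 NE?T → r3=0x2a
[2] flags=1000 VS?F → skip
[3] flags=1000 MI?T → r4=0x4c
[4] flags=1010 → (cmp)
[5] flags=1010 NE?T → r4=0x14
[6] flags=1010 EQ?F → skip

VAL = 0x2a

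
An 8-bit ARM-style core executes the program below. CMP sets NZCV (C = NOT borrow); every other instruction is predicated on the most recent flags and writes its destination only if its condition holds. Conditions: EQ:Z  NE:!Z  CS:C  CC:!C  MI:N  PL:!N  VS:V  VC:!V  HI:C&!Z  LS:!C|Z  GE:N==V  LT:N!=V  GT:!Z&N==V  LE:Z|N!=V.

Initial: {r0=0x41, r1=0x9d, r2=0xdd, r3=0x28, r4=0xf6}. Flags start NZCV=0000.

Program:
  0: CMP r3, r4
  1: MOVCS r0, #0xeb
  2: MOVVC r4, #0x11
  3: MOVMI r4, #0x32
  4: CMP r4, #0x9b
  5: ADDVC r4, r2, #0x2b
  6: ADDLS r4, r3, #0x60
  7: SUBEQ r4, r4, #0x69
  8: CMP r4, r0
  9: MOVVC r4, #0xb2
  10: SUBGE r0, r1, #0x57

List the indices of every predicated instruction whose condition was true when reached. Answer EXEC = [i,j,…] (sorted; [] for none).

EXEC = [2,5,6]

0: ✓ CMP  NZCV=0000
1: · MOVCS
2: ✓ MOVVC  r4←0x11
3: · MOVMI
4: ✓ CMP  NZCV=0000
5: ✓ ADDVC  r4←0x08
6: ✓ ADDLS  r4←0x88
7: · SUBEQ
8: ✓ CMP  NZCV=0011
9: · MOVVC
10: · SUBGE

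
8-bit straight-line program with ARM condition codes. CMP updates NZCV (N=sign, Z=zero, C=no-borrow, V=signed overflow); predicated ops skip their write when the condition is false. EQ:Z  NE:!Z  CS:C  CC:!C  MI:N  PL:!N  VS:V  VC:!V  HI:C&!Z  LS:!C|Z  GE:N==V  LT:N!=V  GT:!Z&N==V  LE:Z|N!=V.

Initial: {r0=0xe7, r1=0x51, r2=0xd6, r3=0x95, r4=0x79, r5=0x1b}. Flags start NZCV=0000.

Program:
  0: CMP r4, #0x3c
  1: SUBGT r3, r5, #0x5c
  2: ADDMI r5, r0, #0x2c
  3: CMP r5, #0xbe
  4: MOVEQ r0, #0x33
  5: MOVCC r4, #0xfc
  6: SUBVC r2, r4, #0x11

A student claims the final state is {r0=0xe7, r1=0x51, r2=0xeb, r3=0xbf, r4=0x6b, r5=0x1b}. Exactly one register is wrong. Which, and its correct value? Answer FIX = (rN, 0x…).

FIX = (r4, 0xfc)

[0] flags=0010 → (cmp)
[1] flags=0010 GT?T → r3=0xbf
[2] flags=0010 MI?F → skip
[3] flags=0000 → (cmp)
[4] flags=0000 EQ?F → skip
[5] flags=0000 CC?T → r4=0xfc
[6] flags=0000 VC?T → r2=0xeb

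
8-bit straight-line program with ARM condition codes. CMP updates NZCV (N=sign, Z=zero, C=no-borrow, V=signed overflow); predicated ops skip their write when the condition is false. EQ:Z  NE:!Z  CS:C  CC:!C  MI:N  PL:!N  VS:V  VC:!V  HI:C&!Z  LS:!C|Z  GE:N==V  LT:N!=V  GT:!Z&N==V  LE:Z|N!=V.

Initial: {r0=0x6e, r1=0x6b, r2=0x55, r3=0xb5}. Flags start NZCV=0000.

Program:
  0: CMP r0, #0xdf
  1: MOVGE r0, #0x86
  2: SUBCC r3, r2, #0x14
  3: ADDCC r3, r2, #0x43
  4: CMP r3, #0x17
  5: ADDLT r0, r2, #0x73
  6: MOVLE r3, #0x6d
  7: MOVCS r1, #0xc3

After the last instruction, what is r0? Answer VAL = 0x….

VAL = 0xc8

[0] flags=1001 → (cmp)
[1] flags=1001 GE?T → r0=0x86
[2] flags=1001 CC?T → r3=0x41
[3] flags=1001 CC?T → r3=0x98
[4] flags=1010 → (cmp)
[5] flags=1010 LT?T → r0=0xc8
[6] flags=1010 LE?T → r3=0x6d
[7] flags=1010 CS?T → r1=0xc3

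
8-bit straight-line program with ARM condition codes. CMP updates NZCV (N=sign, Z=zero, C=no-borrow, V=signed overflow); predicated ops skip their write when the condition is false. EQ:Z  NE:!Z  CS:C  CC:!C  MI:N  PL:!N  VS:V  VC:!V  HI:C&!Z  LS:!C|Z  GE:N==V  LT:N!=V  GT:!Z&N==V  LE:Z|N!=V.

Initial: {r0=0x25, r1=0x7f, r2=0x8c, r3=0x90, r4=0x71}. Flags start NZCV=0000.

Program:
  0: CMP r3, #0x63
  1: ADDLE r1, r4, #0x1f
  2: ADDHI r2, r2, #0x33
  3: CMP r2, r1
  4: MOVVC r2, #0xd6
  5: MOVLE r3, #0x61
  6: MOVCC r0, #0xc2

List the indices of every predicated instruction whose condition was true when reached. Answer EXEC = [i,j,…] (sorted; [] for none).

EXEC = [1,2,4]

0: ✓ CMP  NZCV=0011
1: ✓ ADDLE  r1←0x90
2: ✓ ADDHI  r2←0xbf
3: ✓ CMP  NZCV=0010
4: ✓ MOVVC  r2←0xd6
5: · MOVLE
6: · MOVCC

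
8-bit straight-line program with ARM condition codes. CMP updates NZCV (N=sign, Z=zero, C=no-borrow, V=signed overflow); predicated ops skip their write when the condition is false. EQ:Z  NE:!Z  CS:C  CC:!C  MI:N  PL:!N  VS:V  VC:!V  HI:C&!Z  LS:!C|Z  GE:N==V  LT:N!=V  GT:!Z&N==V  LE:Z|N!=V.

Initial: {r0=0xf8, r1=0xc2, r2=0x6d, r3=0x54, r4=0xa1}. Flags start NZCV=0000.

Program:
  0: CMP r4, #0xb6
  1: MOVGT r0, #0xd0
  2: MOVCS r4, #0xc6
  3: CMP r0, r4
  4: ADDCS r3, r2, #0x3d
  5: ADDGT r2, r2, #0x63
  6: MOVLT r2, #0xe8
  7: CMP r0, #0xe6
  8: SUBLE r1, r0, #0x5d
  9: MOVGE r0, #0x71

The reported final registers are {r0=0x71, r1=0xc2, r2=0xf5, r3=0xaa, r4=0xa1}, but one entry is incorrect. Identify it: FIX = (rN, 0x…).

[0] flags=1000 → (cmp)
[1] flags=1000 GT?F → skip
[2] flags=1000 CS?F → skip
[3] flags=0010 → (cmp)
[4] flags=0010 CS?T → r3=0xaa
[5] flags=0010 GT?T → r2=0xd0
[6] flags=0010 LT?F → skip
[7] flags=0010 → (cmp)
[8] flags=0010 LE?F → skip
[9] flags=0010 GE?T → r0=0x71

FIX = (r2, 0xd0)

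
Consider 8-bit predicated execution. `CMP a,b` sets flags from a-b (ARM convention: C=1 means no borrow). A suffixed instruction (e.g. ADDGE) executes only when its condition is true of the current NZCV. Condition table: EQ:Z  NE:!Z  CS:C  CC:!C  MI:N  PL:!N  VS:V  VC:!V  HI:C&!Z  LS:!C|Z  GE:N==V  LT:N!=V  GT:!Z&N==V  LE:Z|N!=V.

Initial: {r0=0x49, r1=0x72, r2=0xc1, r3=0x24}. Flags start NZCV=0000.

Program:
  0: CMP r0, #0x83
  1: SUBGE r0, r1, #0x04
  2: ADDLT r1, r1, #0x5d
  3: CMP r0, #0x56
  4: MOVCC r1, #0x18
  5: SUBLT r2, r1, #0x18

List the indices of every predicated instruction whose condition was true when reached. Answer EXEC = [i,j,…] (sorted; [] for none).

0: ✓ CMP  NZCV=1001
1: ✓ SUBGE  r0←0x6e
2: · ADDLT
3: ✓ CMP  NZCV=0010
4: · MOVCC
5: · SUBLT

EXEC = [1]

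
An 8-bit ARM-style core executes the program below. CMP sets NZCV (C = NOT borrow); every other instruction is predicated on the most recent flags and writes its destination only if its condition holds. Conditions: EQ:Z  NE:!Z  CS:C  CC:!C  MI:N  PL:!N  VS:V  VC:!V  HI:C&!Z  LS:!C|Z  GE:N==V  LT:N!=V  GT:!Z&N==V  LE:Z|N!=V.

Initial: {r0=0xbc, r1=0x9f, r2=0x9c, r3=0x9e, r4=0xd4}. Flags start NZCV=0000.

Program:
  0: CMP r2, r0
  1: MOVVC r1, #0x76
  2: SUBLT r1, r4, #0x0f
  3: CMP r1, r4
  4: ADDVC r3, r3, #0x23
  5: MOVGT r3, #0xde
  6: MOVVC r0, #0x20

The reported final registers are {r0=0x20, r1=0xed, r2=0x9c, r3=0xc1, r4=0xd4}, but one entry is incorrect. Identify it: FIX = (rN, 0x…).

0: ✓ CMP  NZCV=1000
1: ✓ MOVVC  r1←0x76
2: ✓ SUBLT  r1←0xc5
3: ✓ CMP  NZCV=1000
4: ✓ ADDVC  r3←0xc1
5: · MOVGT
6: ✓ MOVVC  r0←0x20

FIX = (r1, 0xc5)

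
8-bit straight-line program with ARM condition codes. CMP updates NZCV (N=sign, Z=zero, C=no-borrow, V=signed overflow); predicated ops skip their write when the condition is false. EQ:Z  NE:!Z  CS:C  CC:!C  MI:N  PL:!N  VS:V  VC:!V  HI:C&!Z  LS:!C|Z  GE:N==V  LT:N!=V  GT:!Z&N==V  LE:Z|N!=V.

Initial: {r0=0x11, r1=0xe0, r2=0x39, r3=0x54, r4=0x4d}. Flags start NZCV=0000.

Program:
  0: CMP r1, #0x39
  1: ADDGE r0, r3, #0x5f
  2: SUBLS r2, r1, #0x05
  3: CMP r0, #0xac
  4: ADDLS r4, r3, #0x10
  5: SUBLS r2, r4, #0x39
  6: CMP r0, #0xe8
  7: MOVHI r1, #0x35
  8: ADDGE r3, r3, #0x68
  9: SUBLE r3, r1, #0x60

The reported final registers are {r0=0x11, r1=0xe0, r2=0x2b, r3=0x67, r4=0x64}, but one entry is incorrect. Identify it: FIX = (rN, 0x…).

FIX = (r3, 0xbc)

[0] flags=1010 → (cmp)
[1] flags=1010 GE?F → skip
[2] flags=1010 LS?F → skip
[3] flags=0000 → (cmp)
[4] flags=0000 LS?T → r4=0x64
[5] flags=0000 LS?T → r2=0x2b
[6] flags=0000 → (cmp)
[7] flags=0000 HI?F → skip
[8] flags=0000 GE?T → r3=0xbc
[9] flags=0000 LE?F → skip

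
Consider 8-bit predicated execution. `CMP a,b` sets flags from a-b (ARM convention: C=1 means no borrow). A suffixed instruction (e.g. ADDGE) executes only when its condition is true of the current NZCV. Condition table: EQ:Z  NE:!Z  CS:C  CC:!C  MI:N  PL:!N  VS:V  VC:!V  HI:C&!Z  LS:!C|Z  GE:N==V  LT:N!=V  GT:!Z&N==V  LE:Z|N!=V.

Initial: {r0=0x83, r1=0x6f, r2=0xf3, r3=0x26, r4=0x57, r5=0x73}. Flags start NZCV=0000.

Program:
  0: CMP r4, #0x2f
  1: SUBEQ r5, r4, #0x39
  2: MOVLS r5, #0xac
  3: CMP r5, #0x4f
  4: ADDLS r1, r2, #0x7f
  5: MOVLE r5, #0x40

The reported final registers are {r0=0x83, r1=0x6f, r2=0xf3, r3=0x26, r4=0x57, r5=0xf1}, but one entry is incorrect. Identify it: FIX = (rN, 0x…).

FIX = (r5, 0x73)

0: ✓ CMP  NZCV=0010
1: · SUBEQ
2: · MOVLS
3: ✓ CMP  NZCV=0010
4: · ADDLS
5: · MOVLE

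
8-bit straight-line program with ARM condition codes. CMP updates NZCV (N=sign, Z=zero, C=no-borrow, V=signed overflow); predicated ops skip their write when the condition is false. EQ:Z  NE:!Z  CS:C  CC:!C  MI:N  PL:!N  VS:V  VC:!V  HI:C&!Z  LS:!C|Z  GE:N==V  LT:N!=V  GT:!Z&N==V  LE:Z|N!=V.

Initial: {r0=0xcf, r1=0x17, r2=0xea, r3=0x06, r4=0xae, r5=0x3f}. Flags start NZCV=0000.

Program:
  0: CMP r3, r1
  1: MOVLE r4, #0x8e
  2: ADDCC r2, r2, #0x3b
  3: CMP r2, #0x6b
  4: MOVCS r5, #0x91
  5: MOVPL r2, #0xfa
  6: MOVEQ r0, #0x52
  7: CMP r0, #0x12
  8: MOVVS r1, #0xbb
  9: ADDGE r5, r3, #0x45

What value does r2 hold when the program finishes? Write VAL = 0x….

[0] flags=1000 → (cmp)
[1] flags=1000 LE?T → r4=0x8e
[2] flags=1000 CC?T → r2=0x25
[3] flags=1000 → (cmp)
[4] flags=1000 CS?F → skip
[5] flags=1000 PL?F → skip
[6] flags=1000 EQ?F → skip
[7] flags=1010 → (cmp)
[8] flags=1010 VS?F → skip
[9] flags=1010 GE?F → skip

VAL = 0x25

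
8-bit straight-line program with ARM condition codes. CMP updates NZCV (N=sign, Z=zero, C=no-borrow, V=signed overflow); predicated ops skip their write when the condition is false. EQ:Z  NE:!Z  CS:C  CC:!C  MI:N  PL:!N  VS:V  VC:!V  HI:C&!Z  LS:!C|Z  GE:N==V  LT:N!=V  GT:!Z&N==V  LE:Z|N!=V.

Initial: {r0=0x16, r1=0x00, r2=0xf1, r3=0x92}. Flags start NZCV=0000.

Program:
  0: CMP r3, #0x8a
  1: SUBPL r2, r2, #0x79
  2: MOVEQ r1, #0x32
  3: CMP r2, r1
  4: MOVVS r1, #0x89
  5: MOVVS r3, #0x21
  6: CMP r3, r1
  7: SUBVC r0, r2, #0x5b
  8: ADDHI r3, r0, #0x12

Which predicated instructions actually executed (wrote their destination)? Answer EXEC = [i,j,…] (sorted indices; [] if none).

EXEC = [1,7,8]

0: ✓ CMP  NZCV=0010
1: ✓ SUBPL  r2←0x78
2: · MOVEQ
3: ✓ CMP  NZCV=0010
4: · MOVVS
5: · MOVVS
6: ✓ CMP  NZCV=1010
7: ✓ SUBVC  r0←0x1d
8: ✓ ADDHI  r3←0x2f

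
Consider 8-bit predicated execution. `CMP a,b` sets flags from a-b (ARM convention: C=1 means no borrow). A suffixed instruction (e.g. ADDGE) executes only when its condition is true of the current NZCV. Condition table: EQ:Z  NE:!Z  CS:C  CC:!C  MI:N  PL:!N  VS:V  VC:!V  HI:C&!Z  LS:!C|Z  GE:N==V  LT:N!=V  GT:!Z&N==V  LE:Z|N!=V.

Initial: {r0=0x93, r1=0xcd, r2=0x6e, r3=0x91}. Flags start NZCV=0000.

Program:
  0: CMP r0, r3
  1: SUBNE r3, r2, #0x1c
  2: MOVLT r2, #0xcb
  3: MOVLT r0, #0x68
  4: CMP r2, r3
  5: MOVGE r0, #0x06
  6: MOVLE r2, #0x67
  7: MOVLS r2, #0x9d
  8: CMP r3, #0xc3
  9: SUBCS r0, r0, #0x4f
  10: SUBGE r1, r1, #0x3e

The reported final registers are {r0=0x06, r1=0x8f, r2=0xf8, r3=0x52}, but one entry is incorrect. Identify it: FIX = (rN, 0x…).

0: ✓ CMP  NZCV=0010
1: ✓ SUBNE  r3←0x52
2: · MOVLT
3: · MOVLT
4: ✓ CMP  NZCV=0010
5: ✓ MOVGE  r0←0x06
6: · MOVLE
7: · MOVLS
8: ✓ CMP  NZCV=1001
9: · SUBCS
10: ✓ SUBGE  r1←0x8f

FIX = (r2, 0x6e)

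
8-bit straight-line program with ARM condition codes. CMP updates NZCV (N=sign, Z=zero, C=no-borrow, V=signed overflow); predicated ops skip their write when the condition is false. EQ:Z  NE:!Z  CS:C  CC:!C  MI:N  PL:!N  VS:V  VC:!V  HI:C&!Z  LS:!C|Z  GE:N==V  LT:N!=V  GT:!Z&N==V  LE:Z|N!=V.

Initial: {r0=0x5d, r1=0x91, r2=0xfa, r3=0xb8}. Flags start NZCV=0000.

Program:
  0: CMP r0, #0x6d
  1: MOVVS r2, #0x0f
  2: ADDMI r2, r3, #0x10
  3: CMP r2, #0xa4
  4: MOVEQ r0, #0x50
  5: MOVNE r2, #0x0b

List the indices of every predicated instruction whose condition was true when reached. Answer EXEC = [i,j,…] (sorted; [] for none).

EXEC = [2,5]

[0] flags=1000 → (cmp)
[1] flags=1000 VS?F → skip
[2] flags=1000 MI?T → r2=0xc8
[3] flags=0010 → (cmp)
[4] flags=0010 EQ?F → skip
[5] flags=0010 NE?T → r2=0x0b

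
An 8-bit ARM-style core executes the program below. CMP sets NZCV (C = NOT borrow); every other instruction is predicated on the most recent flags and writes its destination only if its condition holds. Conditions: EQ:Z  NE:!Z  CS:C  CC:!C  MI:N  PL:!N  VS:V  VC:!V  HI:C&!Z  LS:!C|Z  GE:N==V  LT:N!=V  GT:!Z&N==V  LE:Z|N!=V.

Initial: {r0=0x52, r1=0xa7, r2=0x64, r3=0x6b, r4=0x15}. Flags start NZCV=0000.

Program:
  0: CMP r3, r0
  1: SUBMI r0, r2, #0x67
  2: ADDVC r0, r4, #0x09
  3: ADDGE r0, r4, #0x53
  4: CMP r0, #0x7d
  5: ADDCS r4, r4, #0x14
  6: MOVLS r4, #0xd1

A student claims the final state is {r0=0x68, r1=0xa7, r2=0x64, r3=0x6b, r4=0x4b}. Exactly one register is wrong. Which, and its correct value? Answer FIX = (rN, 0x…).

FIX = (r4, 0xd1)

[0] flags=0010 → (cmp)
[1] flags=0010 MI?F → skip
[2] flags=0010 VC?T → r0=0x1e
[3] flags=0010 GE?T → r0=0x68
[4] flags=1000 → (cmp)
[5] flags=1000 CS?F → skip
[6] flags=1000 LS?T → r4=0xd1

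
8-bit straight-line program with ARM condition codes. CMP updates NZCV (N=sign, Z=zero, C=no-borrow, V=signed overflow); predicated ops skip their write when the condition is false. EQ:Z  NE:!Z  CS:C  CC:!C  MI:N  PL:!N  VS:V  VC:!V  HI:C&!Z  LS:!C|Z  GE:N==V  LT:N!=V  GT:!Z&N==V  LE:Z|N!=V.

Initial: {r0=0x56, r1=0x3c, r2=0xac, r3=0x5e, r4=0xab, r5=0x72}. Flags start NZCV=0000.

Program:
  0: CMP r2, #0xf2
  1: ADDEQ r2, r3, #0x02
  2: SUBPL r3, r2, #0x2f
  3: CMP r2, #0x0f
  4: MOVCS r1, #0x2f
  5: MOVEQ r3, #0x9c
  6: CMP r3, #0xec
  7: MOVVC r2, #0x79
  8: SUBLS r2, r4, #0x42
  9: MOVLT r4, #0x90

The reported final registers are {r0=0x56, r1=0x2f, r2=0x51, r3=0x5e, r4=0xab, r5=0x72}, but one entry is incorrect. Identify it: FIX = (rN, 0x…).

FIX = (r2, 0x69)

0: ✓ CMP  NZCV=1000
1: · ADDEQ
2: · SUBPL
3: ✓ CMP  NZCV=1010
4: ✓ MOVCS  r1←0x2f
5: · MOVEQ
6: ✓ CMP  NZCV=0000
7: ✓ MOVVC  r2←0x79
8: ✓ SUBLS  r2←0x69
9: · MOVLT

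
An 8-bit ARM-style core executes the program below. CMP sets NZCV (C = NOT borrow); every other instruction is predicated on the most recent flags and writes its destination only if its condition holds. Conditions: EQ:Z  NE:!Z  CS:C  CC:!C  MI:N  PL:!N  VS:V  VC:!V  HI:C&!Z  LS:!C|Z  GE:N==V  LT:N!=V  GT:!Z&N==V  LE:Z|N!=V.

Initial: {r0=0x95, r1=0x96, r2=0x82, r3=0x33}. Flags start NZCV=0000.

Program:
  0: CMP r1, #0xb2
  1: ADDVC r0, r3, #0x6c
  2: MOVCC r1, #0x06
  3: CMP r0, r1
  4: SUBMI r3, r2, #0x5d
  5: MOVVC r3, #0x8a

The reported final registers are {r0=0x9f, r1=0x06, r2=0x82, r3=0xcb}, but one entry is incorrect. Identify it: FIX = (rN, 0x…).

0: ✓ CMP  NZCV=1000
1: ✓ ADDVC  r0←0x9f
2: ✓ MOVCC  r1←0x06
3: ✓ CMP  NZCV=1010
4: ✓ SUBMI  r3←0x25
5: ✓ MOVVC  r3←0x8a

FIX = (r3, 0x8a)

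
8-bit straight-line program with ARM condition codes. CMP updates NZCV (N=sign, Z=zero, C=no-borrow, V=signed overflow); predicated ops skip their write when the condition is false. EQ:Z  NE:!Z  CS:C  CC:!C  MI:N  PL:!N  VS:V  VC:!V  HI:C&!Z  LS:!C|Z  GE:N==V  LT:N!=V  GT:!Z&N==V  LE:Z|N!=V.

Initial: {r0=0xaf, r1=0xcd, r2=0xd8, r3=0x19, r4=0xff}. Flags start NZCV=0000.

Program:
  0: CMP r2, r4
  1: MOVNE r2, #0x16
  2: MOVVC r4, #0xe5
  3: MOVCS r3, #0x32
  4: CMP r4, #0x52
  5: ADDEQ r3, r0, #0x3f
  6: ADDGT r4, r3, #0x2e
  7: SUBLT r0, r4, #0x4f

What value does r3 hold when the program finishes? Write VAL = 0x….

[0] flags=1000 → (cmp)
[1] flags=1000 NE?T → r2=0x16
[2] flags=1000 VC?T → r4=0xe5
[3] flags=1000 CS?F → skip
[4] flags=1010 → (cmp)
[5] flags=1010 EQ?F → skip
[6] flags=1010 GT?F → skip
[7] flags=1010 LT?T → r0=0x96

VAL = 0x19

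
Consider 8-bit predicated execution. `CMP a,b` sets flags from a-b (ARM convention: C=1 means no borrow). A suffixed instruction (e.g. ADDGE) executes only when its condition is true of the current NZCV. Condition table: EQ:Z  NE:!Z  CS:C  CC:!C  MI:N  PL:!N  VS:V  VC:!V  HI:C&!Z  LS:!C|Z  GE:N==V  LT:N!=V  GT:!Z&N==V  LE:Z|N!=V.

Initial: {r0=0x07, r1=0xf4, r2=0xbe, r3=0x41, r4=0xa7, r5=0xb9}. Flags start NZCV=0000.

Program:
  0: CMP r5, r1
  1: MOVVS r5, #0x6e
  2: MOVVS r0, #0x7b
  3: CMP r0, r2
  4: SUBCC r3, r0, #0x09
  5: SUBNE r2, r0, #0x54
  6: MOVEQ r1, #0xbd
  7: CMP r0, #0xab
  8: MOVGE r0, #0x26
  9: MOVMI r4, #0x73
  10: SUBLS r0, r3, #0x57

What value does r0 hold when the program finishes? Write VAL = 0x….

VAL = 0xa7

0: ✓ CMP  NZCV=1000
1: · MOVVS
2: · MOVVS
3: ✓ CMP  NZCV=0000
4: ✓ SUBCC  r3←0xfe
5: ✓ SUBNE  r2←0xb3
6: · MOVEQ
7: ✓ CMP  NZCV=0000
8: ✓ MOVGE  r0←0x26
9: · MOVMI
10: ✓ SUBLS  r0←0xa7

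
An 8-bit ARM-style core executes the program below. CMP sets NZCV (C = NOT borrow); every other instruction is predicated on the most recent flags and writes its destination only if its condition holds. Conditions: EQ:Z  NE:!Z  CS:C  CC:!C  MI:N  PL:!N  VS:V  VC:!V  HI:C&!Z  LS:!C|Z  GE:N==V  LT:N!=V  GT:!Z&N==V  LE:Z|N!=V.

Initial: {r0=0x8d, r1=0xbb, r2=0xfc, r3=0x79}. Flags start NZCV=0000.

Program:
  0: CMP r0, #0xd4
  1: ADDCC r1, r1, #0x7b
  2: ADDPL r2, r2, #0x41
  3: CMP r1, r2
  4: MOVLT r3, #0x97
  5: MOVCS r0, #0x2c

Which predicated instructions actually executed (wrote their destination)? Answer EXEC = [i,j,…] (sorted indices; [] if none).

0: ✓ CMP  NZCV=1000
1: ✓ ADDCC  r1←0x36
2: · ADDPL
3: ✓ CMP  NZCV=0000
4: · MOVLT
5: · MOVCS

EXEC = [1]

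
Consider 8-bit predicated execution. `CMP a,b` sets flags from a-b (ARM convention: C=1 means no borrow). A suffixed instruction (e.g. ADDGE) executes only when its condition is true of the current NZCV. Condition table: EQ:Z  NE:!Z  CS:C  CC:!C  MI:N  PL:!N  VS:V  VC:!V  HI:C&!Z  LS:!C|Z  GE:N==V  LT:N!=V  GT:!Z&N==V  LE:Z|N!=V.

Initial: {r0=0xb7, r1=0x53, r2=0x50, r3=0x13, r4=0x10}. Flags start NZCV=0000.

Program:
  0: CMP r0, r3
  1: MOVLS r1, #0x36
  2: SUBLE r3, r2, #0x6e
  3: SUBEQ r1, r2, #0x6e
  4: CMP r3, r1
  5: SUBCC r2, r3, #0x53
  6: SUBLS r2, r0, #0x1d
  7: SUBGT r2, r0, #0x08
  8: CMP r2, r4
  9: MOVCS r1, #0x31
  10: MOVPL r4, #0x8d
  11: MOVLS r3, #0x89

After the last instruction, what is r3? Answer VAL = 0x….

0: ✓ CMP  NZCV=1010
1: · MOVLS
2: ✓ SUBLE  r3←0xe2
3: · SUBEQ
4: ✓ CMP  NZCV=1010
5: · SUBCC
6: · SUBLS
7: · SUBGT
8: ✓ CMP  NZCV=0010
9: ✓ MOVCS  r1←0x31
10: ✓ MOVPL  r4←0x8d
11: · MOVLS

VAL = 0xe2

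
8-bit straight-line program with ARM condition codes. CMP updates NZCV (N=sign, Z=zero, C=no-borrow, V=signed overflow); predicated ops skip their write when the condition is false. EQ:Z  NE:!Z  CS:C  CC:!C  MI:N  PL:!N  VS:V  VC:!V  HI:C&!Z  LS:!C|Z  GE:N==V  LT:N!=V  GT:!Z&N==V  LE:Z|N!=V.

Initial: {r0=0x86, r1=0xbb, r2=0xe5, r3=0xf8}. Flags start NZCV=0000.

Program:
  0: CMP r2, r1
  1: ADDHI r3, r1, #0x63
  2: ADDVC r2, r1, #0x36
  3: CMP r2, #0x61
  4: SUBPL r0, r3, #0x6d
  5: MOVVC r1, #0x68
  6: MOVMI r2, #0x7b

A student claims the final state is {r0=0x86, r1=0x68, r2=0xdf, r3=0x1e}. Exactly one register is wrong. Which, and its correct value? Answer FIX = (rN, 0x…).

FIX = (r2, 0x7b)

0: ✓ CMP  NZCV=0010
1: ✓ ADDHI  r3←0x1e
2: ✓ ADDVC  r2←0xf1
3: ✓ CMP  NZCV=1010
4: · SUBPL
5: ✓ MOVVC  r1←0x68
6: ✓ MOVMI  r2←0x7b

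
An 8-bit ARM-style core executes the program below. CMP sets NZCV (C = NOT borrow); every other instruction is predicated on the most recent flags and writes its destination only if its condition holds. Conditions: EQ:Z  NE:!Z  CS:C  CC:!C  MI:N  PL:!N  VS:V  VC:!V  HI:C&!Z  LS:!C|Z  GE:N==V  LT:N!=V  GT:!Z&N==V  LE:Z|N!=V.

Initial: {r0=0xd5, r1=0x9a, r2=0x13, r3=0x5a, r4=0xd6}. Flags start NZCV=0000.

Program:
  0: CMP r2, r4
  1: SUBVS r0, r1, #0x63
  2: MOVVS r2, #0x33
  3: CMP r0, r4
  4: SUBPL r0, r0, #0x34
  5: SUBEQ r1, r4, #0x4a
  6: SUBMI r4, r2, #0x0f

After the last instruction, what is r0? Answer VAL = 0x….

VAL = 0xd5

0: ✓ CMP  NZCV=0000
1: · SUBVS
2: · MOVVS
3: ✓ CMP  NZCV=1000
4: · SUBPL
5: · SUBEQ
6: ✓ SUBMI  r4←0x04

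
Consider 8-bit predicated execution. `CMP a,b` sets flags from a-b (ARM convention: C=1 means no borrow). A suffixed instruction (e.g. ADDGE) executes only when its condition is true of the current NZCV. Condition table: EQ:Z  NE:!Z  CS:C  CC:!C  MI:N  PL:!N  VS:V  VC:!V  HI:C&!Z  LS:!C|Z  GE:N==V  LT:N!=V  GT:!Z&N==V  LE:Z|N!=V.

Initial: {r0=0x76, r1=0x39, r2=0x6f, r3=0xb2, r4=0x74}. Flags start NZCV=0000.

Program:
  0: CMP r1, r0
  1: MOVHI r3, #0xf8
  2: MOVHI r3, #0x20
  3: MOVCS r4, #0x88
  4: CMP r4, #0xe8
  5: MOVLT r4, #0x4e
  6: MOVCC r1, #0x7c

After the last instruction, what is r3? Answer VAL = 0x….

0: ✓ CMP  NZCV=1000
1: · MOVHI
2: · MOVHI
3: · MOVCS
4: ✓ CMP  NZCV=1001
5: · MOVLT
6: ✓ MOVCC  r1←0x7c

VAL = 0xb2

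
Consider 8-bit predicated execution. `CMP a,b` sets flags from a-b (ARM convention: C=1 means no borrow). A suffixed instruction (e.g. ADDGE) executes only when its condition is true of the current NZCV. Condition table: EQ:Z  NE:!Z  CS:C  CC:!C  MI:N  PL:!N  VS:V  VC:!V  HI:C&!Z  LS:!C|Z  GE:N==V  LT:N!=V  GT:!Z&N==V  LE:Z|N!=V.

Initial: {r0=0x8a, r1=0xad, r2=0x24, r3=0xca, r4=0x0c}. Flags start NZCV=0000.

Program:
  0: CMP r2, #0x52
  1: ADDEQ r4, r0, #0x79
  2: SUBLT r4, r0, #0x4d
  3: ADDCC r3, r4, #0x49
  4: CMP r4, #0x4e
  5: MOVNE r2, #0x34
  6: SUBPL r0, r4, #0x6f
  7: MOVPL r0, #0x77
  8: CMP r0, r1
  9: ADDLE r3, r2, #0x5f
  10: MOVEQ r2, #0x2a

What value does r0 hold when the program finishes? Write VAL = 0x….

[0] flags=1000 → (cmp)
[1] flags=1000 EQ?F → skip
[2] flags=1000 LT?T → r4=0x3d
[3] flags=1000 CC?T → r3=0x86
[4] flags=1000 → (cmp)
[5] flags=1000 NE?T → r2=0x34
[6] flags=1000 PL?F → skip
[7] flags=1000 PL?F → skip
[8] flags=1000 → (cmp)
[9] flags=1000 LE?T → r3=0x93
[10] flags=1000 EQ?F → skip

VAL = 0x8a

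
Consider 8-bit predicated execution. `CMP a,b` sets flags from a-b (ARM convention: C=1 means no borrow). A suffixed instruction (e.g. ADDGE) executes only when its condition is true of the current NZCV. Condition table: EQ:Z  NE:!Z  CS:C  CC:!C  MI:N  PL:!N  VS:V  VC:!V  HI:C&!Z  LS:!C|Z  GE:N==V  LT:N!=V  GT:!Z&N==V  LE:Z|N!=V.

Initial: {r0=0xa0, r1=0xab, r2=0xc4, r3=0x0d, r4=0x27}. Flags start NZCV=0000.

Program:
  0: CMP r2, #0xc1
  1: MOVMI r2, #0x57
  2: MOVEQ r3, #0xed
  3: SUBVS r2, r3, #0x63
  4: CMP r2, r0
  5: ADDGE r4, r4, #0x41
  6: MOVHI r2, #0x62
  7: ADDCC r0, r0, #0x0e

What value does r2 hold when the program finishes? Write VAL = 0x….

[0] flags=0010 → (cmp)
[1] flags=0010 MI?F → skip
[2] flags=0010 EQ?F → skip
[3] flags=0010 VS?F → skip
[4] flags=0010 → (cmp)
[5] flags=0010 GE?T → r4=0x68
[6] flags=0010 HI?T → r2=0x62
[7] flags=0010 CC?F → skip

VAL = 0x62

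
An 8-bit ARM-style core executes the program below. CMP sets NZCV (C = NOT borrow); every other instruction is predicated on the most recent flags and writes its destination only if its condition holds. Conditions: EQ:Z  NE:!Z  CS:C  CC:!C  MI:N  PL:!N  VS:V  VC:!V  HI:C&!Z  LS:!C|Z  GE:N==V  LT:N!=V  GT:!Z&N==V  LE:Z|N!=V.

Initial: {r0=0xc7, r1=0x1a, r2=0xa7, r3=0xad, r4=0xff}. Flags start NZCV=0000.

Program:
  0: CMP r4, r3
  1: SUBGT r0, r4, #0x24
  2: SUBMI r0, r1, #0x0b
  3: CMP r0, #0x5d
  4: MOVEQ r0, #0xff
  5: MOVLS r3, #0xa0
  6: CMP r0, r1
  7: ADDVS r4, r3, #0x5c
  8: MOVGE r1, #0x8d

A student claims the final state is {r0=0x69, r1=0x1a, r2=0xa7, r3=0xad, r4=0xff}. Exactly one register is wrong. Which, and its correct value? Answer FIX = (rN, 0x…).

FIX = (r0, 0xdb)

[0] flags=0010 → (cmp)
[1] flags=0010 GT?T → r0=0xdb
[2] flags=0010 MI?F → skip
[3] flags=0011 → (cmp)
[4] flags=0011 EQ?F → skip
[5] flags=0011 LS?F → skip
[6] flags=1010 → (cmp)
[7] flags=1010 VS?F → skip
[8] flags=1010 GE?F → skip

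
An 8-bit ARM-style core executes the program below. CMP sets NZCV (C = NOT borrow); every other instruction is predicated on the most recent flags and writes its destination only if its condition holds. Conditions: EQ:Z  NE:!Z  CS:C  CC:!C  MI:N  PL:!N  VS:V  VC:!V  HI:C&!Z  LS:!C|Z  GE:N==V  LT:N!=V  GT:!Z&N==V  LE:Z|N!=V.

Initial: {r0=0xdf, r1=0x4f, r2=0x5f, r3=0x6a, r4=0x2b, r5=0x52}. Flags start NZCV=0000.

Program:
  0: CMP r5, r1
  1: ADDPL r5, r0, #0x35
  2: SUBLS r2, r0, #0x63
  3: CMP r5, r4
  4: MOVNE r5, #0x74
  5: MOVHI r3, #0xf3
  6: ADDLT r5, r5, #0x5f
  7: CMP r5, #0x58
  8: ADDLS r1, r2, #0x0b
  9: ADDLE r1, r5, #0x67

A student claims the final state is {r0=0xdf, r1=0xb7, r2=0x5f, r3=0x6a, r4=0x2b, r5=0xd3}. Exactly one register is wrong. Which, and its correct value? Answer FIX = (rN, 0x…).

[0] flags=0010 → (cmp)
[1] flags=0010 PL?T → r5=0x14
[2] flags=0010 LS?F → skip
[3] flags=1000 → (cmp)
[4] flags=1000 NE?T → r5=0x74
[5] flags=1000 HI?F → skip
[6] flags=1000 LT?T → r5=0xd3
[7] flags=0011 → (cmp)
[8] flags=0011 LS?F → skip
[9] flags=0011 LE?T → r1=0x3a

FIX = (r1, 0x3a)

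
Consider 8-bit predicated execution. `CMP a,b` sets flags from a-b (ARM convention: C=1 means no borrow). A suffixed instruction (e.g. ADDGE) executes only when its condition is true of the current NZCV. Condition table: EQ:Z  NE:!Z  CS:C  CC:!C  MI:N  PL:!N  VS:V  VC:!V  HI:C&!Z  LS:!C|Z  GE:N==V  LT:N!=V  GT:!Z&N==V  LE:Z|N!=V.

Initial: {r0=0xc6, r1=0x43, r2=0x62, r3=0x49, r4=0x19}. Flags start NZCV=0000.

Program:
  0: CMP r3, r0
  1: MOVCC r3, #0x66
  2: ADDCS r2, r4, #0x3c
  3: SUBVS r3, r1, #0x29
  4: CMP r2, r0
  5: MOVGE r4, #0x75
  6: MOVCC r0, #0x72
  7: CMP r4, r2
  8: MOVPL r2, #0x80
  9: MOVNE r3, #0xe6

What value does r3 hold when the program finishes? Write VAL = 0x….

VAL = 0xe6

0: ✓ CMP  NZCV=1001
1: ✓ MOVCC  r3←0x66
2: · ADDCS
3: ✓ SUBVS  r3←0x1a
4: ✓ CMP  NZCV=1001
5: ✓ MOVGE  r4←0x75
6: ✓ MOVCC  r0←0x72
7: ✓ CMP  NZCV=0010
8: ✓ MOVPL  r2←0x80
9: ✓ MOVNE  r3←0xe6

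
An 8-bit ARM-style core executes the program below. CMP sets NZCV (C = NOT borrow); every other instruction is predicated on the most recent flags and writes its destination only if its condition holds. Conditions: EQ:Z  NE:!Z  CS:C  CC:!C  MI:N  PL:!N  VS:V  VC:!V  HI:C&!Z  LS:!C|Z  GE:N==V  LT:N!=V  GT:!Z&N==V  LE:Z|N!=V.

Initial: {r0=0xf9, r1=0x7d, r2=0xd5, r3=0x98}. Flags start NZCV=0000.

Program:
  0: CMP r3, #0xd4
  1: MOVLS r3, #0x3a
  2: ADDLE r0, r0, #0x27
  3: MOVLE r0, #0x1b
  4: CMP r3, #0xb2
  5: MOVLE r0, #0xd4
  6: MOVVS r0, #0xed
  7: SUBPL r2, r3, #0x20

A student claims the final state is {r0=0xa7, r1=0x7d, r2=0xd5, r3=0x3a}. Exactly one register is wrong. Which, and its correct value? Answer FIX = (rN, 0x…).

FIX = (r0, 0xed)

0: ✓ CMP  NZCV=1000
1: ✓ MOVLS  r3←0x3a
2: ✓ ADDLE  r0←0x20
3: ✓ MOVLE  r0←0x1b
4: ✓ CMP  NZCV=1001
5: · MOVLE
6: ✓ MOVVS  r0←0xed
7: · SUBPL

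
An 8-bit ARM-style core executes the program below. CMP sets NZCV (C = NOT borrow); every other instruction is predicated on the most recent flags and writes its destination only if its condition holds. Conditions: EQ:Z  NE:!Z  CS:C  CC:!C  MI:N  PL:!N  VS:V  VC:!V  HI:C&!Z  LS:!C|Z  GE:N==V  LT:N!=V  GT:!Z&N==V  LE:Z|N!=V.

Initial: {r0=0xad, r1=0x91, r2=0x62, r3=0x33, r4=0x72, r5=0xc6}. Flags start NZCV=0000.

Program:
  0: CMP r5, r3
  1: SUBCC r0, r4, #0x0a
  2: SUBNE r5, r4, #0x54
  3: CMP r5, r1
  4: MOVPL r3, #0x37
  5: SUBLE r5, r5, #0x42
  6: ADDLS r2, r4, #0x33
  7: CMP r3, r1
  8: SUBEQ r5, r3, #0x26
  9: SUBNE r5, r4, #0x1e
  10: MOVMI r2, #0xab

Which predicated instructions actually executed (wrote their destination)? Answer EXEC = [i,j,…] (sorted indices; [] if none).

[0] flags=1010 → (cmp)
[1] flags=1010 CC?F → skip
[2] flags=1010 NE?T → r5=0x1e
[3] flags=1001 → (cmp)
[4] flags=1001 PL?F → skip
[5] flags=1001 LE?F → skip
[6] flags=1001 LS?T → r2=0xa5
[7] flags=1001 → (cmp)
[8] flags=1001 EQ?F → skip
[9] flags=1001 NE?T → r5=0x54
[10] flags=1001 MI?T → r2=0xab

EXEC = [2,6,9,10]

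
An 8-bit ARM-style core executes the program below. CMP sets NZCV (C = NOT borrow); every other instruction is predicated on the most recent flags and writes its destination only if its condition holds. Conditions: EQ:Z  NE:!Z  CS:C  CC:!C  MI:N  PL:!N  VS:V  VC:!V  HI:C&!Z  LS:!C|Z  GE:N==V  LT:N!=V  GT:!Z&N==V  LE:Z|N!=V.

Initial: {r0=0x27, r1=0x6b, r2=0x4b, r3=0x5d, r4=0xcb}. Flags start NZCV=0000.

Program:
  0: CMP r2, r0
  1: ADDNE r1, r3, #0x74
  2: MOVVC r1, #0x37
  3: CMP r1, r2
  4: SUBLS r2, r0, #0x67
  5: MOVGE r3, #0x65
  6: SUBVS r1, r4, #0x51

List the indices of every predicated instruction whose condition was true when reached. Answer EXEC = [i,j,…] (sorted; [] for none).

EXEC = [1,2,4]

[0] flags=0010 → (cmp)
[1] flags=0010 NE?T → r1=0xd1
[2] flags=0010 VC?T → r1=0x37
[3] flags=1000 → (cmp)
[4] flags=1000 LS?T → r2=0xc0
[5] flags=1000 GE?F → skip
[6] flags=1000 VS?F → skip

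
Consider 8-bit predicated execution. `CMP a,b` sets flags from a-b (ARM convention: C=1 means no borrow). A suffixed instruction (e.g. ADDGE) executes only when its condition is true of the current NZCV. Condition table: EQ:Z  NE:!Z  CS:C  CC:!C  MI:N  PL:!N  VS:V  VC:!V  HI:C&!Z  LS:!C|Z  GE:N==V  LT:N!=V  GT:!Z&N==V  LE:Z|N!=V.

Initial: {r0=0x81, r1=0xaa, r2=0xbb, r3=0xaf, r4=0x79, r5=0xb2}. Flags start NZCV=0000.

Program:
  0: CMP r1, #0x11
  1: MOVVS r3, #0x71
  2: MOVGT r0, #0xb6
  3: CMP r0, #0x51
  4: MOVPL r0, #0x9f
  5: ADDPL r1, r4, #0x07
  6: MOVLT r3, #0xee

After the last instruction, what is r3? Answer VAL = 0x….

VAL = 0xee

0: ✓ CMP  NZCV=1010
1: · MOVVS
2: · MOVGT
3: ✓ CMP  NZCV=0011
4: ✓ MOVPL  r0←0x9f
5: ✓ ADDPL  r1←0x80
6: ✓ MOVLT  r3←0xee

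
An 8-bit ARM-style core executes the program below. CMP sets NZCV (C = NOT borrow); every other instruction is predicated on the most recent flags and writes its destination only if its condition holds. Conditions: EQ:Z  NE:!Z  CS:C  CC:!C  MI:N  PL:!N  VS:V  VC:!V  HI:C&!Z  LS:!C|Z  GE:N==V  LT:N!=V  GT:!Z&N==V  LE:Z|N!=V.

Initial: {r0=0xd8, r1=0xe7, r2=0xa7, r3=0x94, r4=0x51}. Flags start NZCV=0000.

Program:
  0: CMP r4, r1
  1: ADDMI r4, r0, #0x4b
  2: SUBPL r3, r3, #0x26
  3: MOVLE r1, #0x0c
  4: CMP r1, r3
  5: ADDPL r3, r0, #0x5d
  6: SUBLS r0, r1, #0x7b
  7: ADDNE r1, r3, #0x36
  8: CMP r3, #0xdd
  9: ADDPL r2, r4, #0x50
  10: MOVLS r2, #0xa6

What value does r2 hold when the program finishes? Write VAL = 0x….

0: ✓ CMP  NZCV=0000
1: · ADDMI
2: ✓ SUBPL  r3←0x6e
3: · MOVLE
4: ✓ CMP  NZCV=0011
5: ✓ ADDPL  r3←0x35
6: · SUBLS
7: ✓ ADDNE  r1←0x6b
8: ✓ CMP  NZCV=0000
9: ✓ ADDPL  r2←0xa1
10: ✓ MOVLS  r2←0xa6

VAL = 0xa6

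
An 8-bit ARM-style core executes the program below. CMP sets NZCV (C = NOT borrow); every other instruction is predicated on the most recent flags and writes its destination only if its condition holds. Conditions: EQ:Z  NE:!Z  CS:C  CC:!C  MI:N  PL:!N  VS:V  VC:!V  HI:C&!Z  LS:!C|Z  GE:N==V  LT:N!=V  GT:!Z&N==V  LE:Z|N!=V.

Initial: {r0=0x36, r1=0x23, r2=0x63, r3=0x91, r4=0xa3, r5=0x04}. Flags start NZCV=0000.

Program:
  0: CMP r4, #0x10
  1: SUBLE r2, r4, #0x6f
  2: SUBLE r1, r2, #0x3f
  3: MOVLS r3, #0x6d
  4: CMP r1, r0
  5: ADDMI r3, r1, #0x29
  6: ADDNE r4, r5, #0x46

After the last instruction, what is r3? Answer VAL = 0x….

[0] flags=1010 → (cmp)
[1] flags=1010 LE?T → r2=0x34
[2] flags=1010 LE?T → r1=0xf5
[3] flags=1010 LS?F → skip
[4] flags=1010 → (cmp)
[5] flags=1010 MI?T → r3=0x1e
[6] flags=1010 NE?T → r4=0x4a

VAL = 0x1e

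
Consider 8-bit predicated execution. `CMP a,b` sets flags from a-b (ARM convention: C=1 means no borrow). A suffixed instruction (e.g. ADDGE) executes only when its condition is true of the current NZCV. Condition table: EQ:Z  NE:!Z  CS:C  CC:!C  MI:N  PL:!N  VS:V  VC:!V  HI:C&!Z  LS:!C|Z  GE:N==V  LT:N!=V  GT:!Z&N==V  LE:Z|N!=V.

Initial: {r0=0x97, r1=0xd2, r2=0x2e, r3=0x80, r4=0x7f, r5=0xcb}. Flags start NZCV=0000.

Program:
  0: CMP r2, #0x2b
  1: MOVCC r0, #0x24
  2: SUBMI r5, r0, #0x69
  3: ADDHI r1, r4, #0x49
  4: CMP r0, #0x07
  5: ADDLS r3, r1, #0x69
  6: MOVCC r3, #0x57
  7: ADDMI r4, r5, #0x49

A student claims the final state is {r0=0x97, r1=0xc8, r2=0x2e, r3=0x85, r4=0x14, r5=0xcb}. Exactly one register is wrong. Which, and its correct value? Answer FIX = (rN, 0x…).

0: ✓ CMP  NZCV=0010
1: · MOVCC
2: · SUBMI
3: ✓ ADDHI  r1←0xc8
4: ✓ CMP  NZCV=1010
5: · ADDLS
6: · MOVCC
7: ✓ ADDMI  r4←0x14

FIX = (r3, 0x80)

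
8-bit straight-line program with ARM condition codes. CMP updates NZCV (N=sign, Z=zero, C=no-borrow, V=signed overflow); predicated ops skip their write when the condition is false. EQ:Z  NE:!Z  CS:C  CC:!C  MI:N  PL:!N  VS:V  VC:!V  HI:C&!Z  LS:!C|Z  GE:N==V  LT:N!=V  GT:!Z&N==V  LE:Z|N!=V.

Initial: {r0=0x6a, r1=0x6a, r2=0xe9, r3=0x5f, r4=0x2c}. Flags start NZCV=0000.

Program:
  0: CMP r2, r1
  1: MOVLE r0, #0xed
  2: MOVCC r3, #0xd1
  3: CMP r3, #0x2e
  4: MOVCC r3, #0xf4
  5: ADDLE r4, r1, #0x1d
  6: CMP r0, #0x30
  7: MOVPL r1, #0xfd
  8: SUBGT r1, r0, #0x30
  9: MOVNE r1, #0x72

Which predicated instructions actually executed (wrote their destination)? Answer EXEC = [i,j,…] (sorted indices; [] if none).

EXEC = [1,9]

0: ✓ CMP  NZCV=0011
1: ✓ MOVLE  r0←0xed
2: · MOVCC
3: ✓ CMP  NZCV=0010
4: · MOVCC
5: · ADDLE
6: ✓ CMP  NZCV=1010
7: · MOVPL
8: · SUBGT
9: ✓ MOVNE  r1←0x72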